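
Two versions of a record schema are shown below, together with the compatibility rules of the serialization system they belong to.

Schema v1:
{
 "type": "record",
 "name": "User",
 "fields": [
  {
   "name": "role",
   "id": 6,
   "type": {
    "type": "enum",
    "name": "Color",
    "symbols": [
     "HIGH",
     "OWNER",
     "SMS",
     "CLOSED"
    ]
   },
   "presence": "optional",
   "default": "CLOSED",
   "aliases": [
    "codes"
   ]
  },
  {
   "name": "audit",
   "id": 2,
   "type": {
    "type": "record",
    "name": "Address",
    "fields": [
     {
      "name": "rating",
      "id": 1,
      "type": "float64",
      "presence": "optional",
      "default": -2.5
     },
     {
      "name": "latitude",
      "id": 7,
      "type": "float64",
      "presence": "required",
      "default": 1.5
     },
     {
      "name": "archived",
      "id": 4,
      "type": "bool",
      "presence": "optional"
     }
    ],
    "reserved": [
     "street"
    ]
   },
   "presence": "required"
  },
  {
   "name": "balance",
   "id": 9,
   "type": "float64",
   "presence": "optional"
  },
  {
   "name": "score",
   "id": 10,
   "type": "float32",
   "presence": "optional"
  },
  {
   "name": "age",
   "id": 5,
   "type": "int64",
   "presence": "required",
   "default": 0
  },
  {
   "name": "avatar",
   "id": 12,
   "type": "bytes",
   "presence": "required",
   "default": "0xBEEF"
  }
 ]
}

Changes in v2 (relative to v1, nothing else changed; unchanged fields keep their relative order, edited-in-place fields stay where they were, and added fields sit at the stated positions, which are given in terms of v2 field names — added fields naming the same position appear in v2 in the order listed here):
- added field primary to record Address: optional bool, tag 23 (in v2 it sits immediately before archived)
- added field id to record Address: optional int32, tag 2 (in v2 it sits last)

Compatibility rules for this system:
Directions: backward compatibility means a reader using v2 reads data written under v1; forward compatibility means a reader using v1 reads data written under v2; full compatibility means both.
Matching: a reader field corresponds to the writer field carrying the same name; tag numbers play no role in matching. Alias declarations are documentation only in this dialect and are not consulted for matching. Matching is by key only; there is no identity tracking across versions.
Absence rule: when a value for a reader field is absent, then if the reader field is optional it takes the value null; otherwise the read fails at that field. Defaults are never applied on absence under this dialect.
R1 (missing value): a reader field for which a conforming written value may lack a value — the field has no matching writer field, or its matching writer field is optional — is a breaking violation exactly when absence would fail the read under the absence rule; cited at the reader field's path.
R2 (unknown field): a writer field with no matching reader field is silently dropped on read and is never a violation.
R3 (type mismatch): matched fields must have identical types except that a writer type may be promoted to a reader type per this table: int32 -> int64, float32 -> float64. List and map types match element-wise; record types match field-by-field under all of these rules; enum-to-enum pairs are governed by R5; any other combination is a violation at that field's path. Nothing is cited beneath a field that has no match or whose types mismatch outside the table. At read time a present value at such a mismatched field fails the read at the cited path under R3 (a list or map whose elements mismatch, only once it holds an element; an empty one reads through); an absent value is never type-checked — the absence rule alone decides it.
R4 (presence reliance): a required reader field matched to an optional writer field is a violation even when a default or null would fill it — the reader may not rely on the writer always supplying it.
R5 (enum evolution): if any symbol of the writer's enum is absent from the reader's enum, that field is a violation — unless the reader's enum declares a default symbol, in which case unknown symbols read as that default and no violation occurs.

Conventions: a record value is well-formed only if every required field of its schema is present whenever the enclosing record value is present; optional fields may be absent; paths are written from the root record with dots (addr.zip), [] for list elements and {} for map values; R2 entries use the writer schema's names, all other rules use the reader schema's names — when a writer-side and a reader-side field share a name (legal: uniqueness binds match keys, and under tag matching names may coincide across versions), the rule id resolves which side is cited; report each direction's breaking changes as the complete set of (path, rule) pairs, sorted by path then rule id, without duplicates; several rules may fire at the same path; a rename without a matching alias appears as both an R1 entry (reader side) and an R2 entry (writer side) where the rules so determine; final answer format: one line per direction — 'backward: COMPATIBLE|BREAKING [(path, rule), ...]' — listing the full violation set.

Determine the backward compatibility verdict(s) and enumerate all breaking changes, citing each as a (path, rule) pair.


arrows below run writer -> reader for User
backward for User (reader v2, writer v1):
  role: paired with writer role (Color -> Color; writer optional)
  audit: paired with writer audit (Address -> Address; writer required)
  balance: paired with writer balance (float64 -> float64; writer optional)
  score: paired with writer score (float32 -> float32; writer optional)
  age: paired with writer age (int64 -> int64; writer required)
  avatar: paired with writer avatar (bytes -> bytes; writer required)
  audit.rating: paired with writer audit.rating (float64 -> float64; writer optional)
  audit.latitude: paired with writer audit.latitude (float64 -> float64; writer required)
  audit.primary: no writer match
  audit.archived: paired with writer audit.archived (bool -> bool; writer optional)
  audit.id: no writer match
  => no violations; backward on User: COMPATIBLE
ruling out the remaining User differences:
  added field id to record Address: optional int32, tag 2 (in v2 it sits last) -> triggers nothing under User's printed rules — same verdict
  added field primary to record Address: optional bool, tag 23 (in v2 it sits immediately before archived) -> triggers nothing under User's printed rules — same verdict

backward: COMPATIBLE []


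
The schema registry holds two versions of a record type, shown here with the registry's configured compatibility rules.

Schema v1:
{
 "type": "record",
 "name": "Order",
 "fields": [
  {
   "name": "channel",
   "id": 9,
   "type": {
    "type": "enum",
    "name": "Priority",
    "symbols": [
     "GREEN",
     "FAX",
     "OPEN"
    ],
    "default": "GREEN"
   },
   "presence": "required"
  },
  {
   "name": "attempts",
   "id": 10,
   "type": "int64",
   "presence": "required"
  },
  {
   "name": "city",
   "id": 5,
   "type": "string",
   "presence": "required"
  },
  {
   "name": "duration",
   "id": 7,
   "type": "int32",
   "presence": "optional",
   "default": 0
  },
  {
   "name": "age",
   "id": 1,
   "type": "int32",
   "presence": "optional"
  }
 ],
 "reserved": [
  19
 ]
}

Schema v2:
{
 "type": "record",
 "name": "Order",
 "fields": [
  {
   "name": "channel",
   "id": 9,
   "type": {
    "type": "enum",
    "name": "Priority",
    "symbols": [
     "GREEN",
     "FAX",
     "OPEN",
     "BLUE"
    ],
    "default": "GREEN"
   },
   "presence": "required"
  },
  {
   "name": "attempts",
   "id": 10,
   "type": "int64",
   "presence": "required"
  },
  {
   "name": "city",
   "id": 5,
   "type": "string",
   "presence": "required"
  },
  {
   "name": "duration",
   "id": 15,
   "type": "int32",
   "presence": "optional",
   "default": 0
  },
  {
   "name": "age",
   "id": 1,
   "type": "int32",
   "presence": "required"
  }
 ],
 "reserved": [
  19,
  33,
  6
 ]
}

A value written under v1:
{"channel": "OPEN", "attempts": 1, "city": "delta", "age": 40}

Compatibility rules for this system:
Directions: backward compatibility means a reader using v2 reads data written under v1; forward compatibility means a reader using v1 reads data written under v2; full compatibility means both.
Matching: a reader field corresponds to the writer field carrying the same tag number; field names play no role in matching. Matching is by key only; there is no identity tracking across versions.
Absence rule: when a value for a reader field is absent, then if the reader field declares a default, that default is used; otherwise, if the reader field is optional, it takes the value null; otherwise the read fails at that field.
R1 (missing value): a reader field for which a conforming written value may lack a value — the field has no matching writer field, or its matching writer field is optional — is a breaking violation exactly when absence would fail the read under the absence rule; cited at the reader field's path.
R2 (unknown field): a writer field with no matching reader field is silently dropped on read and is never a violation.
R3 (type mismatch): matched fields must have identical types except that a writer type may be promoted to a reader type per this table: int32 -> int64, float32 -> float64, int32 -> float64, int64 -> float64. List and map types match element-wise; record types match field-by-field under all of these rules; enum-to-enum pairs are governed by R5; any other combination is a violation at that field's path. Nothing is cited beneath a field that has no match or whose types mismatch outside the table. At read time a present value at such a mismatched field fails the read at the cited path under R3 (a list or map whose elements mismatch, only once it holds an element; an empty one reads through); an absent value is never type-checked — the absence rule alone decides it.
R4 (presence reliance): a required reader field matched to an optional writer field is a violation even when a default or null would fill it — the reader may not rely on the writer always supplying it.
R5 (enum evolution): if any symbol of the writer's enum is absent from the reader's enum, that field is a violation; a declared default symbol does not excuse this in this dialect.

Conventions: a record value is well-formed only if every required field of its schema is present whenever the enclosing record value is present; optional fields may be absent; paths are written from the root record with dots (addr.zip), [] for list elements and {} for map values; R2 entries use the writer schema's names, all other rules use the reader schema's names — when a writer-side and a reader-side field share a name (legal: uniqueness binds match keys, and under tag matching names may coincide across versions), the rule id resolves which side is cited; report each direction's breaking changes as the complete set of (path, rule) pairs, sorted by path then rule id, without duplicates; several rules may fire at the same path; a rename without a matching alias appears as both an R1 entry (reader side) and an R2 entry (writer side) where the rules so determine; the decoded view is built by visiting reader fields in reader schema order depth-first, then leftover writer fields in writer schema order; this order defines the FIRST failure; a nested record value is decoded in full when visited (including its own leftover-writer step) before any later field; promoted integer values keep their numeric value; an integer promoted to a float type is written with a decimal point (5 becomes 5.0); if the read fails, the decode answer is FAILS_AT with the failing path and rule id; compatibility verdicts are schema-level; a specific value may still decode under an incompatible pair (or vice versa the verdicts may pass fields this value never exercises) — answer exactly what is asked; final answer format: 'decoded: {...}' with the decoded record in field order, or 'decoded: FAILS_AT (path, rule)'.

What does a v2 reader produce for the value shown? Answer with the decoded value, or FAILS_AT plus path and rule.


in Order below, arrows point writer -> reader
decoding the Order value with the v2 reader:
  channel := "OPEN"
  attempts := 1
  city := "delta"
  duration := 0 (no value, default fills)
  age := 40
  => decoded: {"channel": "OPEN", "attempts": 1, "city": "delta", "duration": 0, "age": 40}
the other Order changes do not affect what is asked:
  enum Priority (field channel in record Order): symbol BLUE added -> affects the rule determinations only; this particular Order value decodes identically
  field duration in record Order: tag 7 changed to 15 -> fires no rule on Order under this dialect and leaves the result unchanged
  field age in record Order: optional changed to required -> affects the rule determinations only; this particular Order value decodes identically

decoded: {"channel": "OPEN", "attempts": 1, "city": "delta", "duration": 0, "age": 40}


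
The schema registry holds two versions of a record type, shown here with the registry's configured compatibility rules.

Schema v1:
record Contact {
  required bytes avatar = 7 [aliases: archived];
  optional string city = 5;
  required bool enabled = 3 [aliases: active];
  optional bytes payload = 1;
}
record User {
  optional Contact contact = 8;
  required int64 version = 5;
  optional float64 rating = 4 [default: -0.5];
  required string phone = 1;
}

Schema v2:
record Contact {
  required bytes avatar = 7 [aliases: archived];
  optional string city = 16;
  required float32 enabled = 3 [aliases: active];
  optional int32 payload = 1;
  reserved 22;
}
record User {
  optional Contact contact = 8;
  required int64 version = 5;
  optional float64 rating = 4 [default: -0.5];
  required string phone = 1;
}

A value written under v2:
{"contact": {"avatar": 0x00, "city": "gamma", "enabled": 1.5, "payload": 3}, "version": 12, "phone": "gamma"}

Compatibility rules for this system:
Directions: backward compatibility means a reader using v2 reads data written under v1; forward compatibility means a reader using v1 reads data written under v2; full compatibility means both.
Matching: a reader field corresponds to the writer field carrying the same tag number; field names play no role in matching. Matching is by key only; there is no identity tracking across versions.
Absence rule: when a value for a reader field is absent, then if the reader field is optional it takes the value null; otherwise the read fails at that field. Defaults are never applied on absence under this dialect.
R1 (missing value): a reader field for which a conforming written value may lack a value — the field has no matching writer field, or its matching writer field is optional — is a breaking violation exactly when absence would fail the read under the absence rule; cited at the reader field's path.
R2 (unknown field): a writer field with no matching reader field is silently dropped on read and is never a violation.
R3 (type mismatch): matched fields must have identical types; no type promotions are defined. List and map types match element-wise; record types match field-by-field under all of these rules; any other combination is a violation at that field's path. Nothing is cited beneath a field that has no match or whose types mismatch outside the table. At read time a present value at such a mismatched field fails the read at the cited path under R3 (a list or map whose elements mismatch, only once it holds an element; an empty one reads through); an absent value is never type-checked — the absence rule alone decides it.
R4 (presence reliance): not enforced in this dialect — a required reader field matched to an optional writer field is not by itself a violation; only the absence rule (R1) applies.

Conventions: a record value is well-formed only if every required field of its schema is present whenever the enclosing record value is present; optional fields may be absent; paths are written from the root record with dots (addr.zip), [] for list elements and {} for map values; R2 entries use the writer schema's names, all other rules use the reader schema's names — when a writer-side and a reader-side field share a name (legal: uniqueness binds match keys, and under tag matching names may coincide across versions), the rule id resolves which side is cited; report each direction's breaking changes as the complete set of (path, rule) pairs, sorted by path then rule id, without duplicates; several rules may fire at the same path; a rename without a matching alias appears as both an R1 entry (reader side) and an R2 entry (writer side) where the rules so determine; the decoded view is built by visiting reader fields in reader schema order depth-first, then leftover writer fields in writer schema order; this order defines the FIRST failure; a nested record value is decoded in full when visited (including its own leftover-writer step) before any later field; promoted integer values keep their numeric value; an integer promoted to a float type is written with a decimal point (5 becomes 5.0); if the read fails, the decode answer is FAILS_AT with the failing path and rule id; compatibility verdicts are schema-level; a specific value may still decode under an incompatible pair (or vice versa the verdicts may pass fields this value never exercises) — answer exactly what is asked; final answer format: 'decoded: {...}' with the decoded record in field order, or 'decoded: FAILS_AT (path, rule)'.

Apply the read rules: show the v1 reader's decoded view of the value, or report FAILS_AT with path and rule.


decoded: FAILS_AT (contact.enabled, R3)

each type pair in User: writer, then reader
migrating the User value to v1:
  contact.avatar := 0x00
  contact.city := null (absent, optional -> null)
  read fails at contact.enabled under R3
  => FAILS_AT (contact.enabled, R3)
the other User changes do not affect what is asked:
  field city in record Contact: tag 5 changed to 16 -> no rule fires on it and the decoded User view is identical with or without it
  field payload in record Contact: type bytes changed to int32 -> changes User's schema-level verdicts only — the decode of this value is the same


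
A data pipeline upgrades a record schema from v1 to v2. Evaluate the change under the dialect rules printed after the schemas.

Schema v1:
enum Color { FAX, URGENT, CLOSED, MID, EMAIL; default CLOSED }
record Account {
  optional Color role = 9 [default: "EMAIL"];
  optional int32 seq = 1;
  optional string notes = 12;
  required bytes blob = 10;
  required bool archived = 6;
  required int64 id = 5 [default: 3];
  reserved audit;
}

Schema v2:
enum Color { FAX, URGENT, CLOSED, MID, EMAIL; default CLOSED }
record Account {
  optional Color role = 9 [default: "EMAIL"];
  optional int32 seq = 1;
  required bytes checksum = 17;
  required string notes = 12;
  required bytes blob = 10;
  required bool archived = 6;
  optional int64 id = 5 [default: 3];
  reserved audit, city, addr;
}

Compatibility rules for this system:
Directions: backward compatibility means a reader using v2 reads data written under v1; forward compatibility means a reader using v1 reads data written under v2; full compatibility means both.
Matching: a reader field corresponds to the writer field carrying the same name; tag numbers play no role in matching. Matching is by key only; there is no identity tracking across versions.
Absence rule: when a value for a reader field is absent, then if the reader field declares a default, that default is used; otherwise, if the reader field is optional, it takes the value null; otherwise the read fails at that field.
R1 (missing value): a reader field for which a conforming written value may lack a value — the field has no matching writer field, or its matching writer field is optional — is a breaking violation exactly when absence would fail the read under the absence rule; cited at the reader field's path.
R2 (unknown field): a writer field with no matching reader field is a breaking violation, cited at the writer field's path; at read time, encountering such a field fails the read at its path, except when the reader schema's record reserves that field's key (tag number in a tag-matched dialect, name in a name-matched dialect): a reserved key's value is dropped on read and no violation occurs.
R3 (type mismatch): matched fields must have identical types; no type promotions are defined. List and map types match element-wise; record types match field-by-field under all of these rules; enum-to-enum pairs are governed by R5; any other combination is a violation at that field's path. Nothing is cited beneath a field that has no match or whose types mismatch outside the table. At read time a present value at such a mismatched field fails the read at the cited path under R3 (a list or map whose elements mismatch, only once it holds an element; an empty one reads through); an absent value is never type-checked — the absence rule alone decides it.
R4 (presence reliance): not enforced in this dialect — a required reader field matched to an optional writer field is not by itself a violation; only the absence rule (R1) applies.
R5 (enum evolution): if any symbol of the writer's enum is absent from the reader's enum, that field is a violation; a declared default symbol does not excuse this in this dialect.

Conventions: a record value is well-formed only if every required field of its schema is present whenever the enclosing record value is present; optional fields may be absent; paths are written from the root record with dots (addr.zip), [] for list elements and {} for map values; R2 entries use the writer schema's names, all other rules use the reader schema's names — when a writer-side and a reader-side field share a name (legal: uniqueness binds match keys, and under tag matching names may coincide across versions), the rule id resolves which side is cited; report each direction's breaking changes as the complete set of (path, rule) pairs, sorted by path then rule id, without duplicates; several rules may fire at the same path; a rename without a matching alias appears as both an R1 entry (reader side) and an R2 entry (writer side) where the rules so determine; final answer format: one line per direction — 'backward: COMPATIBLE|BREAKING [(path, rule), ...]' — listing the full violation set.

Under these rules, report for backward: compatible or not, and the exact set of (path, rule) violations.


backward: BREAKING [(checksum, R1), (notes, R1)]

the writer's type comes first in each Account pair
backward on Account — v2 reading data written by v1:
  writer optional, Color -> Color: reader role maps from writer role
  writer optional, int32 -> int32: reader seq maps from writer seq
  checksum has no writer counterpart
  writer optional, string -> string: reader notes maps from writer notes
  writer required, bytes -> bytes: reader blob maps from writer blob
  writer required, bool -> bool: reader archived maps from writer archived
  writer required, int64 -> int64: reader id maps from writer id
  breaking: (checksum, R1)
  breaking: (notes, R1)
  backward on Account therefore BREAKING (2)
diffs on Account not affecting the asked answer:
  field id in record Account: required changed to optional -> fires no rule on Account, leaving the asked answer as it is


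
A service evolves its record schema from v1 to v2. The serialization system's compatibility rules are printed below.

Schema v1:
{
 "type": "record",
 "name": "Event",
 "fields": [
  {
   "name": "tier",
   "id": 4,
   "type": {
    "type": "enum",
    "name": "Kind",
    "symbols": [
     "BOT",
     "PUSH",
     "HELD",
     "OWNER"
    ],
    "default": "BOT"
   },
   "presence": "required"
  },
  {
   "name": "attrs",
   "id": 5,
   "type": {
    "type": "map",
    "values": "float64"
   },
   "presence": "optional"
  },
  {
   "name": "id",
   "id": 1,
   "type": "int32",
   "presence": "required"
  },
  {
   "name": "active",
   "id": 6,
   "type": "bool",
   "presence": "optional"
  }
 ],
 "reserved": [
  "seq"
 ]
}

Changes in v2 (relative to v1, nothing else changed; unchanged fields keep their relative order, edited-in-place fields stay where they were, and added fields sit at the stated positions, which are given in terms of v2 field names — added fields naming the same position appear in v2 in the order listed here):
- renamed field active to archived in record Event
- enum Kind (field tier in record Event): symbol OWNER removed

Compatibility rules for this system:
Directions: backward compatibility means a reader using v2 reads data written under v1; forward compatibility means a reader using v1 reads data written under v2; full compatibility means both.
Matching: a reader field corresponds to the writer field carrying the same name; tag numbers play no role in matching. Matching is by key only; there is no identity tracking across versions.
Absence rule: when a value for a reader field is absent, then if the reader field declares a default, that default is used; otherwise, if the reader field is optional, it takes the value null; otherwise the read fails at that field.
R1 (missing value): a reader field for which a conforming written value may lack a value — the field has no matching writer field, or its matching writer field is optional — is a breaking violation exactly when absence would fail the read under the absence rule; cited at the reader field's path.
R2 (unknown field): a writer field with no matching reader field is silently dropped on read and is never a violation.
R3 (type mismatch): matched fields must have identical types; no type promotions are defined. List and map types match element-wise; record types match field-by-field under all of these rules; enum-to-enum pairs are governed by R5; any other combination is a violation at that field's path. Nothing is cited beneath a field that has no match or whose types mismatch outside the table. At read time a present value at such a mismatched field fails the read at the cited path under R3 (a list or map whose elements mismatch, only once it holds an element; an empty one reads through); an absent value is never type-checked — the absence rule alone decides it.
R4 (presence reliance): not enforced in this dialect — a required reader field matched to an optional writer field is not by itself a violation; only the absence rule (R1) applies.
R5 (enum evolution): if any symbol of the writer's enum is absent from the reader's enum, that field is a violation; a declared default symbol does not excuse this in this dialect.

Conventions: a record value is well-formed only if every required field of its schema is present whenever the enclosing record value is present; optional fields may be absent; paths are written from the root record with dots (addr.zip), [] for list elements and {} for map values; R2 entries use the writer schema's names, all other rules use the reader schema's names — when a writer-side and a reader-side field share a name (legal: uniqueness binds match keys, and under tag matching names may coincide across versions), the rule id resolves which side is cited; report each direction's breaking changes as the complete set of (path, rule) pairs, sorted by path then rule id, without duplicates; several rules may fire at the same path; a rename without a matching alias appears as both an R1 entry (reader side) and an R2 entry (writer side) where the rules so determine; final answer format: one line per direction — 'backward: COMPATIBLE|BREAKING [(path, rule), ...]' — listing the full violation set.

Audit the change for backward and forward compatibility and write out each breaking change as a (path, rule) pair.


the writer's type comes first in each Event pair
backward for Event (reader v2, writer v1):
  tier <- tier (Kind -> Kind, writer required)
  attrs <- attrs (map<string, float64> -> map<string, float64>, writer optional)
  id <- id (int32 -> int32, writer required)
  archived: no writer-side match
  writer field active has no reader counterpart
  rule R5 violated at tier
  => backward: BREAKING (1)
forward for Event (reader v1, writer v2):
  tier <- tier (Kind -> Kind, writer required)
  attrs <- attrs (map<string, float64> -> map<string, float64>, writer optional)
  id <- id (int32 -> int32, writer required)
  active: no writer-side match
  writer field archived has no reader counterpart
  => forward verdict for Event: COMPATIBLE, no violations

backward: BREAKING [(tier, R5)]; forward: COMPATIBLE []


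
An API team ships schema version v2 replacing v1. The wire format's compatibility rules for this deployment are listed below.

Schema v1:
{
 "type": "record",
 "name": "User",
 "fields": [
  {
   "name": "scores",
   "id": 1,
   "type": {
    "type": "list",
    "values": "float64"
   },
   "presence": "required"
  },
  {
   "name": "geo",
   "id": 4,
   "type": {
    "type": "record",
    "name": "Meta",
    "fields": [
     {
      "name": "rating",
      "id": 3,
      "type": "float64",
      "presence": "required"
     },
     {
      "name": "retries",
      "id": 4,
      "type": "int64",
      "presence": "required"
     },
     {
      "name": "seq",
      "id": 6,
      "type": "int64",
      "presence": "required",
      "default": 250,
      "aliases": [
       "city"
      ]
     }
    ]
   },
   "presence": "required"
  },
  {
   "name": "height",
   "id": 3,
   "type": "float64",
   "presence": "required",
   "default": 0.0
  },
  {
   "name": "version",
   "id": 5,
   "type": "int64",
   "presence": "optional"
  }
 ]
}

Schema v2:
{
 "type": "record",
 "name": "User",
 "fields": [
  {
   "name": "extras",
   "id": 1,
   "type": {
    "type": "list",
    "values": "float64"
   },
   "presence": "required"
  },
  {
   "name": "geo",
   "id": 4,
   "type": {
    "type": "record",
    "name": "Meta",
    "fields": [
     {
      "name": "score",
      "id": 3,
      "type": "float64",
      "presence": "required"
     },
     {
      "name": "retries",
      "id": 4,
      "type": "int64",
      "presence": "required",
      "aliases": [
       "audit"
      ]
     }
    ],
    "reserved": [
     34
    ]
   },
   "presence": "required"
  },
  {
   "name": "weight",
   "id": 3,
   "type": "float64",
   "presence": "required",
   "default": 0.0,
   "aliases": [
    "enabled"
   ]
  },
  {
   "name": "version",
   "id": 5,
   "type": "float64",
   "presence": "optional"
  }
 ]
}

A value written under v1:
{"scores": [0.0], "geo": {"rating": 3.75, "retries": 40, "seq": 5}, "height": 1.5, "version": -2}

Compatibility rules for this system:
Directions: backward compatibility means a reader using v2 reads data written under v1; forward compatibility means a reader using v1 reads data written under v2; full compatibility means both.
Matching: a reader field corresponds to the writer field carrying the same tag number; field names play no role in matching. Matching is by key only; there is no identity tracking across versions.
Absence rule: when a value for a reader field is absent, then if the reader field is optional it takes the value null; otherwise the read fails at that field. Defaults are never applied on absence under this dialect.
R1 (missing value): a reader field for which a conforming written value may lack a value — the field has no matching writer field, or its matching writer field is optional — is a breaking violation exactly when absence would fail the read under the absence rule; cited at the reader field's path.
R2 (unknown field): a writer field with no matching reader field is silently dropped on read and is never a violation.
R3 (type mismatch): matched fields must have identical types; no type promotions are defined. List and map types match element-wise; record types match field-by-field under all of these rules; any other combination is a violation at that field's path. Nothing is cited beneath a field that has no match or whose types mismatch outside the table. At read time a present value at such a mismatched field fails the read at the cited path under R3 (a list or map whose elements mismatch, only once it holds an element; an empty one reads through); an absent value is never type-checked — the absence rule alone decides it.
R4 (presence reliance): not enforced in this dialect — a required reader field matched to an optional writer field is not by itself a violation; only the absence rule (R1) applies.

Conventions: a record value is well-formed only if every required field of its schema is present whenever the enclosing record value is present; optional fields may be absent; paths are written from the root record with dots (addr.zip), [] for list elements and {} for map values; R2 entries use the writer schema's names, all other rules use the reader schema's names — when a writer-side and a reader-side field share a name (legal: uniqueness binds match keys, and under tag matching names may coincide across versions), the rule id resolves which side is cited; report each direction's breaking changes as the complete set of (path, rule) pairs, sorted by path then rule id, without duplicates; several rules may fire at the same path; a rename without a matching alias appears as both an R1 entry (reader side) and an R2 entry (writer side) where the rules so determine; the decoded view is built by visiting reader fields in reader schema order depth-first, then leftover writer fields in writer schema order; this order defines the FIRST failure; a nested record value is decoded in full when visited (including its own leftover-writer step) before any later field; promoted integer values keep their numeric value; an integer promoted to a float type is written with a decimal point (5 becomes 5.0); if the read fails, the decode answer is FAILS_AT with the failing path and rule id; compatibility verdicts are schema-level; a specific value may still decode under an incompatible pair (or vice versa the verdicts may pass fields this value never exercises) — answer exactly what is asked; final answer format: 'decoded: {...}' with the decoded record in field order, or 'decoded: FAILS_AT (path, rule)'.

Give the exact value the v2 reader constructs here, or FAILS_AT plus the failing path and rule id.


decoded: FAILS_AT (version, R3)

each type pair in User: writer, then reader
migrating the User value to v2:
  extras := [0.0] (from writer scores)
  geo.score := 3.75 (from writer rating)
  geo.retries := 40
  writer geo.seq: unknown -> dropped
  weight := 1.5 (from writer height)
  read fails at version under R3
  => FAILS_AT (version, R3)
the other User changes do not affect what is asked:
  renamed field scores to extras in record User -> fires no rule on User under this dialect and leaves the result unchanged
  removed field seq from record Meta -> changes User's schema-level verdicts only — the decode of this value is the same
  renamed field rating to score in record Meta -> fires no rule on User under this dialect and leaves the result unchanged
  renamed field height to weight in record User -> fires no rule on User under this dialect and leaves the result unchanged


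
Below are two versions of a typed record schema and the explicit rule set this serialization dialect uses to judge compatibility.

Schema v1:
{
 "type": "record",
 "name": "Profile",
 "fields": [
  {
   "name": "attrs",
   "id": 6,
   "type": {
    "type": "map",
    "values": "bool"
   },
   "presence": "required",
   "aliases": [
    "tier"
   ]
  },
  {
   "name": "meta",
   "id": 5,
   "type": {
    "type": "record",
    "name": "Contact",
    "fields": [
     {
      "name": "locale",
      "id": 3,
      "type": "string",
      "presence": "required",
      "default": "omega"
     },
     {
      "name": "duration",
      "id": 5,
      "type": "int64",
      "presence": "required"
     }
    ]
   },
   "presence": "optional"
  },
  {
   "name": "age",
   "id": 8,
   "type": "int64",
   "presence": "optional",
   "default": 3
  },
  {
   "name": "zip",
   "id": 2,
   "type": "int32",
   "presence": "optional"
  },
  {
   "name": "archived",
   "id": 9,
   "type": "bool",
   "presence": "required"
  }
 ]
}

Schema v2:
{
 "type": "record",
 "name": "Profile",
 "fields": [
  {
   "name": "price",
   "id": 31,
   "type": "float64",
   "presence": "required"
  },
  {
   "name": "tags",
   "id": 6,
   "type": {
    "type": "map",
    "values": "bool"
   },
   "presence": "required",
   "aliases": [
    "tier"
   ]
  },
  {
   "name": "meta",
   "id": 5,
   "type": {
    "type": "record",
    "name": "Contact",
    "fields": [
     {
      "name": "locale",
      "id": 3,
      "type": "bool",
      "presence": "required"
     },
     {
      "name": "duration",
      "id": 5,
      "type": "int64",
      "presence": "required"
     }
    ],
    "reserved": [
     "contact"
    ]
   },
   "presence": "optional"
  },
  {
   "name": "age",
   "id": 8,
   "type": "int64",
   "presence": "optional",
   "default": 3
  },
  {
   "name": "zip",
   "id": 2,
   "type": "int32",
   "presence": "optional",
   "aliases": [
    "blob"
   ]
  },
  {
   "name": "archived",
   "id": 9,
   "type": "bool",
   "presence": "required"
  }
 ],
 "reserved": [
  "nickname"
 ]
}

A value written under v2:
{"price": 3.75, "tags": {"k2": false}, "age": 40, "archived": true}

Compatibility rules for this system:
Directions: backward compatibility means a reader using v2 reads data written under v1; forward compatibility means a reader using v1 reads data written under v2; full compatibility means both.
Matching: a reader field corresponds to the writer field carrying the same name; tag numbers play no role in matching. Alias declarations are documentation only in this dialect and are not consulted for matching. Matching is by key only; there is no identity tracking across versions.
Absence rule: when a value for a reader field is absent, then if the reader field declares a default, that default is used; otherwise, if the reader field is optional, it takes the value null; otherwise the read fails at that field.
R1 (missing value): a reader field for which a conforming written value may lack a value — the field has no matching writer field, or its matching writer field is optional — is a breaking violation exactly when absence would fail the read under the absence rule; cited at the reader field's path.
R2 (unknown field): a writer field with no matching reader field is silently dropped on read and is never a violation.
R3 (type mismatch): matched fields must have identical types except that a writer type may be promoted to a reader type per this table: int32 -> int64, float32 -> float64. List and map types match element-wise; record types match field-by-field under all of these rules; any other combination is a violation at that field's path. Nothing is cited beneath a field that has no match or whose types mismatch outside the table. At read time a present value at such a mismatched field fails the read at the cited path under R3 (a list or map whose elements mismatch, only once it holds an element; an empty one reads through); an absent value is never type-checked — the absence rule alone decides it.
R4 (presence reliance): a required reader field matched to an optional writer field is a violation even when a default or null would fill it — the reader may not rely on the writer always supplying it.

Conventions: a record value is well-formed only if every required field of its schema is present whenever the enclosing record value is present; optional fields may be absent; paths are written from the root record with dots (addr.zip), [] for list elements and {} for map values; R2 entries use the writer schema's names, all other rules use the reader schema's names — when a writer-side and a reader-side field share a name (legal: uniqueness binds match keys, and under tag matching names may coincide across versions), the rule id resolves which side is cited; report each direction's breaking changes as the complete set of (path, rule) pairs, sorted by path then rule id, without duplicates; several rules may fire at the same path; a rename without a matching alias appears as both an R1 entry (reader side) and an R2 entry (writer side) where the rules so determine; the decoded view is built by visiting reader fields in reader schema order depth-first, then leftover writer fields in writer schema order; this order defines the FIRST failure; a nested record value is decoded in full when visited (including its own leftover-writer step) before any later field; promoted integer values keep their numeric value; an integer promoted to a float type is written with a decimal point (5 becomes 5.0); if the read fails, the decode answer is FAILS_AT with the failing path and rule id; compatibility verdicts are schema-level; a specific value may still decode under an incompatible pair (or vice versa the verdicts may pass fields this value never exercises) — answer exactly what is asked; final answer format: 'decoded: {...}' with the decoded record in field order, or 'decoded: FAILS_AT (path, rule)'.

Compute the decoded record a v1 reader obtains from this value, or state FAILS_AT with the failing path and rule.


decoded: FAILS_AT (attrs, R1)

arrows below run writer -> reader for Profile
decode (reader v1):
  read fails at attrs under R1 (no fill)
  => FAILS_AT (attrs, R1)
the rest of the Profile diff is inert for this question:
  field locale in record Contact: type string changed to bool (its default is dropped) -> affects the rule determinations only; this particular Profile value decodes identically
  added field price to record Profile: required float64, tag 31 (in v2 it sits immediately before tags) -> affects the rule determinations only; this particular Profile value decodes identically
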